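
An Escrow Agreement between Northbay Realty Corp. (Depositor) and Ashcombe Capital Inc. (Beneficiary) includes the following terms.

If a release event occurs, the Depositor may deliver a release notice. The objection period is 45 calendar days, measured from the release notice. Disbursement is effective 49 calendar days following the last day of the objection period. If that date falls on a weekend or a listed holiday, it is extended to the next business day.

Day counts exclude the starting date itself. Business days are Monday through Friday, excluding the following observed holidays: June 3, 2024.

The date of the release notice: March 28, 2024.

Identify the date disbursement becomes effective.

Adding 45 calendar days to March 28, 2024 gives May 12, 2024, which is the last day of the objection period.
The date disbursement becomes effective: 49 calendar days after May 12, 2024 is June 30, 2024. That falls on a Sunday, so it rolls to the next business day, Monday, July 1, 2024.

July 1, 2024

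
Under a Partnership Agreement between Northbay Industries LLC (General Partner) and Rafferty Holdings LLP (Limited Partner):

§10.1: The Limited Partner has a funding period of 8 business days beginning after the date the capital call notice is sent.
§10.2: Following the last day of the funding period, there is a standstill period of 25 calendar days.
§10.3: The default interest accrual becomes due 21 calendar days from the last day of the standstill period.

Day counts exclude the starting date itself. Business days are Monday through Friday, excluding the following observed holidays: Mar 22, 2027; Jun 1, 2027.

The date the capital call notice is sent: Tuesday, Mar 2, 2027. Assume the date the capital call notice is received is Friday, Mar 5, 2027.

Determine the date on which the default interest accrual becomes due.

From Tuesday, Mar 2, 2027, 8 business days (Mar 3, Mar 4, Mar 5, Mar 8, Mar 9, Mar 10, Mar 11, Mar 12, skipping weekends) brings us to Friday, Mar 12, 2027, which is the last day of the funding period.
The last day of the standstill period: Mar 12, 2027 + 25 days = Apr 6, 2027.
The date on which the default interest accrual becomes due: 21 calendar days after Apr 6, 2027 is Apr 27, 2027.

Apr 27, 2027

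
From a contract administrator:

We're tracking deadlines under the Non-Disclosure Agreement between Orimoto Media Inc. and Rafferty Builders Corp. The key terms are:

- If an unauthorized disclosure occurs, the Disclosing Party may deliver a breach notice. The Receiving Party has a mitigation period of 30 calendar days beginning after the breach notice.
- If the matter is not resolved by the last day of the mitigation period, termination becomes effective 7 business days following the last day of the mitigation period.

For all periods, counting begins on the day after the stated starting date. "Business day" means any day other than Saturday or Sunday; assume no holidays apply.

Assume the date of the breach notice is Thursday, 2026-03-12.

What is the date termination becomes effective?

The last day of the mitigation period: 30 calendar days after 2026-03-12 is 2026-04-11.
From Saturday, 2026-04-11, 7 business days (Apr 13, Apr 14, Apr 15, Apr 16, Apr 17, Apr 20, Apr 21, skipping weekends) brings us to Tuesday, 2026-04-21, which is the date termination becomes effective.

2026-04-21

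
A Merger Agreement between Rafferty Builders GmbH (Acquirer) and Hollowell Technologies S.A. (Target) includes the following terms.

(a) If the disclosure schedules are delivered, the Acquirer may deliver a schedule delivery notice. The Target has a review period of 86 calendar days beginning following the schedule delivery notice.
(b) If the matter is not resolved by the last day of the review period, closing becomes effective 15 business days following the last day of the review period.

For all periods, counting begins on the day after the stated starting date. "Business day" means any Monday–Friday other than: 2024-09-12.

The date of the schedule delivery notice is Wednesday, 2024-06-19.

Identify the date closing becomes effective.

2024-10-04

The last day of the review period: 86 calendar days after 2024-06-19 is 2024-09-13.
The date closing becomes effective: 15 business days after Friday, 2024-09-13, skipping weekends — Sep 16, Sep 17, Sep 18, Sep 19, …, Oct 2, Oct 3, Oct 4 — lands on Friday, 2024-10-04.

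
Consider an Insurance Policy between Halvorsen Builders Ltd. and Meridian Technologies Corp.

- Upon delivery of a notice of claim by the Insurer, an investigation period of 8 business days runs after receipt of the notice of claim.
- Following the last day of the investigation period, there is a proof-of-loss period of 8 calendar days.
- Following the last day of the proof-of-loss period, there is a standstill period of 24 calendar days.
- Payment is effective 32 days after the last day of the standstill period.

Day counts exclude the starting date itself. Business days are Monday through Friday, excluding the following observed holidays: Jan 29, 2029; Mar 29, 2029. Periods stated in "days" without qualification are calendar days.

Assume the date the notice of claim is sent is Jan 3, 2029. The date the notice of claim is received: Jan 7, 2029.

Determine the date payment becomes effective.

The last day of the investigation period: counting 8 business days from Sunday, Jan 7, 2029 (Jan 8, Jan 9, Jan 10, Jan 11, Jan 12, Jan 15, Jan 16, Jan 17, skipping weekends) reaches Wednesday, Jan 17, 2029.
The last day of the proof-of-loss period: 8 calendar days after Jan 17, 2029 is Jan 25, 2029.
Adding 24 calendar days to Jan 25, 2029 gives Feb 18, 2029, which is the last day of the standstill period.
Adding 32 calendar days to Feb 18, 2029 gives Mar 22, 2029, which is the date payment becomes effective.

Mar 22, 2029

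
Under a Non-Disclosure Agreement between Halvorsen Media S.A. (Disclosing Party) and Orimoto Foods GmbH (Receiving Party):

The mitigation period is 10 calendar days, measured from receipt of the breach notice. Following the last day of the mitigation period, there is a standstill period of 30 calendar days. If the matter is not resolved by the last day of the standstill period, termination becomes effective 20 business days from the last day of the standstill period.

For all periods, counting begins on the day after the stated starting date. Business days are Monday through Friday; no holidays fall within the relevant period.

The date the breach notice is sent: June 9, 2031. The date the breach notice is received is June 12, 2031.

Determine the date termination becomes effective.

August 19, 2031

The last day of the mitigation period: 10 calendar days after June 12, 2031 is June 22, 2031.
Adding 30 calendar days to June 22, 2031 gives July 22, 2031, which is the last day of the standstill period.
From Tuesday, July 22, 2031, 20 business days (Jul 23, Jul 24, Jul 25, Jul 28, …, Aug 15, Aug 18, Aug 19, skipping weekends) brings us to Tuesday, August 19, 2031, which is the date termination becomes effective.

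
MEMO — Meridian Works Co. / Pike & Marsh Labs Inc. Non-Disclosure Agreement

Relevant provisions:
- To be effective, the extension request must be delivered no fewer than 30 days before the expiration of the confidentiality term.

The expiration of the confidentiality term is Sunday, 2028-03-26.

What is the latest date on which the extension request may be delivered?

2028-02-25

Counting back 30 calendar days from 2028-03-26 gives 2028-02-25.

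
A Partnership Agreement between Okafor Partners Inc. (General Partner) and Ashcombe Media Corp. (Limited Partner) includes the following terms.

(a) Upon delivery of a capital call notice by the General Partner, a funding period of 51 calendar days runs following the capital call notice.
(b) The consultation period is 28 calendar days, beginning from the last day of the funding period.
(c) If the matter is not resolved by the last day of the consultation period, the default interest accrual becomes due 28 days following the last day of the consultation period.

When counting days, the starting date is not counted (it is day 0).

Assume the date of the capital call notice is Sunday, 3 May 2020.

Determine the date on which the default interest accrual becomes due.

18 August 2020

The last day of the funding period: 51 calendar days after 3 May 2020 is 23 June 2020.
The last day of the consultation period: 28 calendar days after 23 June 2020 is 21 July 2020.
The date on which the default interest accrual becomes due: 28 calendar days after 21 July 2020 is 18 August 2020.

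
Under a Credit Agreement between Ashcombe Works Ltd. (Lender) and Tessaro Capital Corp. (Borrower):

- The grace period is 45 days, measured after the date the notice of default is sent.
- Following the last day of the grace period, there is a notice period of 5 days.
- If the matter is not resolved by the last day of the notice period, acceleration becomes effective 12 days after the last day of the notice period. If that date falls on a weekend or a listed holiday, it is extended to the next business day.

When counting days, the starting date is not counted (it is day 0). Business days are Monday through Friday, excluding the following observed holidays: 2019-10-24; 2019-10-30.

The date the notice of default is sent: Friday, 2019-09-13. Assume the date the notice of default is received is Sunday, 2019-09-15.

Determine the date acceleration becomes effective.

2019-11-14

The last day of the grace period: 45 calendar days after 2019-09-13 is 2019-10-28.
The last day of the notice period: 5 calendar days after 2019-10-28 is 2019-11-02.
The date acceleration becomes effective: 2019-11-02 + 12 days = 2019-11-14. 2019-11-14 is a Thursday and is not a listed holiday, so no roll-forward applies.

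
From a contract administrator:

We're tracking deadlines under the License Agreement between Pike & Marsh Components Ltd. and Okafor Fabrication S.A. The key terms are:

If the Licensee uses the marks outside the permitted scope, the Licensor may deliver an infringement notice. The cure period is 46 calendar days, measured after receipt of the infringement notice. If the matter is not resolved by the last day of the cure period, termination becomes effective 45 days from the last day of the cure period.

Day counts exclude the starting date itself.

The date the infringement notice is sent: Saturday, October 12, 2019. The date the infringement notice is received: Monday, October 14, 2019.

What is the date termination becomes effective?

Adding 46 calendar days to October 14, 2019 gives November 29, 2019, which is the last day of the cure period.
Adding 45 calendar days to November 29, 2019 gives January 13, 2020, which is the date termination becomes effective.

January 13, 2020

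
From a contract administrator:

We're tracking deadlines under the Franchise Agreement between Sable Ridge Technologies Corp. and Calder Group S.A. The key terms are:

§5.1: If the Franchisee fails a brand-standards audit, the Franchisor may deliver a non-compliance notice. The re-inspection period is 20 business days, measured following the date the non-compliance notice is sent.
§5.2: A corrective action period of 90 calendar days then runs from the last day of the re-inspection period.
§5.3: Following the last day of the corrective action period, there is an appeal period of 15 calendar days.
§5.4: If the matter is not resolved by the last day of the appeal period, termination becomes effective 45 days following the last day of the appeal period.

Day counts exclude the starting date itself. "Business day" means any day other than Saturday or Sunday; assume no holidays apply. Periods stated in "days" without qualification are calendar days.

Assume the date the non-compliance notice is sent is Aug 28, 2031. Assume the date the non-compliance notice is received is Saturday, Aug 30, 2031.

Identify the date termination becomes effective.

The last day of the re-inspection period: counting 20 business days from Thursday, Aug 28, 2031 (Aug 29, Sep 1, Sep 2, Sep 3, …, Sep 23, Sep 24, Sep 25, skipping weekends) reaches Thursday, Sep 25, 2031.
The last day of the corrective action period: Sep 25, 2031 + 90 days = Dec 24, 2031.
The last day of the appeal period: 15 calendar days after Dec 24, 2031 is Jan 8, 2032.
Adding 45 calendar days to Jan 8, 2032 gives Feb 22, 2032, which is the date termination becomes effective.

Feb 22, 2032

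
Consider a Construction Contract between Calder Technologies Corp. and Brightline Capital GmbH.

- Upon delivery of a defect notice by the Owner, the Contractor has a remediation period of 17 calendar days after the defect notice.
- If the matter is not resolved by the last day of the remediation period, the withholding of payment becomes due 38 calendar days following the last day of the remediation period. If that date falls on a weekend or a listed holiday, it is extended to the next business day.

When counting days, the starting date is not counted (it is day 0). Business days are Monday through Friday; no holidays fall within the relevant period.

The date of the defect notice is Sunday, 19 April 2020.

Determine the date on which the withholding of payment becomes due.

The last day of the remediation period: 19 April 2020 + 17 days = 6 May 2020.
The date on which the withholding of payment becomes due: 6 May 2020 + 38 days = 13 June 2020. That falls on a Saturday, so it rolls to the next business day, Monday, 15 June 2020.

15 June 2020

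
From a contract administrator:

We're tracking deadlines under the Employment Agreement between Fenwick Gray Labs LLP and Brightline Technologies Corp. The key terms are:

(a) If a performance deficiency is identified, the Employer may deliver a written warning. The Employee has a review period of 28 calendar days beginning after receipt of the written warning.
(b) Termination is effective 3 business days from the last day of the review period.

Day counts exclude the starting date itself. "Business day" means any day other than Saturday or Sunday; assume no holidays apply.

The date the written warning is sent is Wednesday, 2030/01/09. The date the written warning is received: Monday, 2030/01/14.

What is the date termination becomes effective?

The last day of the review period: 2030/01/14 + 28 days = 2030/02/11.
The date termination becomes effective: 3 business days after Monday, 2030/02/11, skipping weekends — Feb 12, Feb 13, Feb 14 — lands on Thursday, 2030/02/14.

2030/02/14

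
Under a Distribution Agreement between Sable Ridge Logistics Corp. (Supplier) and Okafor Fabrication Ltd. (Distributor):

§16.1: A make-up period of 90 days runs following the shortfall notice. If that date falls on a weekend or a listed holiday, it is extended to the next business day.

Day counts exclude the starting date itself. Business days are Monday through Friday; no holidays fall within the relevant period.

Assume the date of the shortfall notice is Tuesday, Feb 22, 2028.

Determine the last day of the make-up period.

The last day of the make-up period: 90 calendar days after Feb 22, 2028 is May 22, 2028. May 22, 2028 is a Monday, so no roll-forward applies.

May 22, 2028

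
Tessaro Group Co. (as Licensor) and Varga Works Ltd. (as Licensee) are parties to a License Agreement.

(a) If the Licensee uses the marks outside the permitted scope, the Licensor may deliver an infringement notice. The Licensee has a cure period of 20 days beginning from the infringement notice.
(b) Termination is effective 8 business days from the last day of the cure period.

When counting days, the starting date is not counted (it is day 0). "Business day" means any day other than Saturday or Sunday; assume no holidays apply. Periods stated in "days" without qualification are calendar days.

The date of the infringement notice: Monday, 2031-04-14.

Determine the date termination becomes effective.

Adding 20 calendar days to 2031-04-14 gives 2031-05-04, which is the last day of the cure period.
The date termination becomes effective: counting 8 business days from Sunday, 2031-05-04 (May 5, May 6, May 7, May 8, May 9, May 12, May 13, May 14, skipping weekends) reaches Wednesday, 2031-05-14.

2031-05-14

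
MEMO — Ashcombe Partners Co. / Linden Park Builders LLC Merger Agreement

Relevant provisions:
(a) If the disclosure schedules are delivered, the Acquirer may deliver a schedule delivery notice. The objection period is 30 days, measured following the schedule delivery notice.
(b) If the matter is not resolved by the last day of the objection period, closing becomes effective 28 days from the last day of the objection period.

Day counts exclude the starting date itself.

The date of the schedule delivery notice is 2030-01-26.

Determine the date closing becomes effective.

Adding 30 calendar days to 2030-01-26 gives 2030-02-25, which is the last day of the objection period.
The date closing becomes effective: 2030-02-25 + 28 days = 2030-03-25.

2030-03-25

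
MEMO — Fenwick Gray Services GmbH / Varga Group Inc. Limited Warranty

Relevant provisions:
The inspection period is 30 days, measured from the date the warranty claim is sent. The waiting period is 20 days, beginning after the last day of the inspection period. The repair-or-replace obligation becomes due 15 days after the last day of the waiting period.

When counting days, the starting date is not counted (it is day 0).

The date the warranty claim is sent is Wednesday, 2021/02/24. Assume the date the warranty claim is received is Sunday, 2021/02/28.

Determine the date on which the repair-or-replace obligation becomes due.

The last day of the inspection period: 30 calendar days after 2021/02/24 is 2021/03/26.
The last day of the waiting period: 2021/03/26 + 20 days = 2021/04/15.
The date on which the repair-or-replace obligation becomes due: 15 calendar days after 2021/04/15 is 2021/04/30.

2021/04/30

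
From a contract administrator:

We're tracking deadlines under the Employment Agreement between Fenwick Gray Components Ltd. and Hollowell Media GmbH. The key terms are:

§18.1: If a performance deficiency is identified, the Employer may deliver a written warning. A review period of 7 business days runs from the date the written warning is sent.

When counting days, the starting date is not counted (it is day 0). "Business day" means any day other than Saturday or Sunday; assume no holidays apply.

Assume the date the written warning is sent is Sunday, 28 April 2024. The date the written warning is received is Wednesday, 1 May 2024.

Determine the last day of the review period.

7 May 2024

From Sunday, 28 April 2024, 7 business days (Apr 29, Apr 30, May 1, May 2, May 3, May 6, May 7, skipping weekends) brings us to Tuesday, 7 May 2024, which is the last day of the review period.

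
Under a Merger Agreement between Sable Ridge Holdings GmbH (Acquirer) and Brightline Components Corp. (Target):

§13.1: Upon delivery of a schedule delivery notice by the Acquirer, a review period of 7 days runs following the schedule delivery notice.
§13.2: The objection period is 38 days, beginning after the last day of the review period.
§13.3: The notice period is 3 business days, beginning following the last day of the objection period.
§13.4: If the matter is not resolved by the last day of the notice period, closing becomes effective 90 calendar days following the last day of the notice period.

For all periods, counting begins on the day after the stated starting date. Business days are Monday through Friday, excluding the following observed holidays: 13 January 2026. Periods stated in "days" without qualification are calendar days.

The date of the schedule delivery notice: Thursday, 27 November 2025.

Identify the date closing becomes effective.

The last day of the review period: 27 November 2025 + 7 days = 4 December 2025.
The last day of the objection period: 38 calendar days after 4 December 2025 is 11 January 2026.
The last day of the notice period: counting 3 business days from Sunday, 11 January 2026 (Jan 12, Jan 14, Jan 15, skipping weekends and the listed holiday on Jan 13) reaches Thursday, 15 January 2026.
The date closing becomes effective: 90 calendar days after 15 January 2026 is 15 April 2026.

15 April 2026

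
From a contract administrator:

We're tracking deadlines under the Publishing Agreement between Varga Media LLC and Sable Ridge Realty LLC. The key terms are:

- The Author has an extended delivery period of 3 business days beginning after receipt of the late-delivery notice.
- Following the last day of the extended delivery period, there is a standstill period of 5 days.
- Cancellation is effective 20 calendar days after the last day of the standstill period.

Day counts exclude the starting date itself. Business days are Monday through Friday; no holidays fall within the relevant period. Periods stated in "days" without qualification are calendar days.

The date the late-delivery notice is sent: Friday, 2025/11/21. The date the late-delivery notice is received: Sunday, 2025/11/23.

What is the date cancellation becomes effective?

The last day of the extended delivery period: counting 3 business days from Sunday, 2025/11/23 (Nov 24, Nov 25, Nov 26, skipping weekends) reaches Wednesday, 2025/11/26.
The last day of the standstill period: 5 calendar days after 2025/11/26 is 2025/12/01.
The date cancellation becomes effective: 2025/12/01 + 20 days = 2025/12/21.

2025/12/21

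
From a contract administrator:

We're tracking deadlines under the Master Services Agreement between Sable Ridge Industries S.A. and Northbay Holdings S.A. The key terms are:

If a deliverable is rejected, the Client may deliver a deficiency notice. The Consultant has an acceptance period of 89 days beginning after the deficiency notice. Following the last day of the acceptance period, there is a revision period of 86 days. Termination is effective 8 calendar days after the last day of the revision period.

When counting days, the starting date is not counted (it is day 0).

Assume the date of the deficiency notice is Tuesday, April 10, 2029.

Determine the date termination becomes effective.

October 10, 2029

Adding 89 calendar days to April 10, 2029 gives July 8, 2029, which is the last day of the acceptance period.
The last day of the revision period: 86 calendar days after July 8, 2029 is October 2, 2029.
The date termination becomes effective: 8 calendar days after October 2, 2029 is October 10, 2029.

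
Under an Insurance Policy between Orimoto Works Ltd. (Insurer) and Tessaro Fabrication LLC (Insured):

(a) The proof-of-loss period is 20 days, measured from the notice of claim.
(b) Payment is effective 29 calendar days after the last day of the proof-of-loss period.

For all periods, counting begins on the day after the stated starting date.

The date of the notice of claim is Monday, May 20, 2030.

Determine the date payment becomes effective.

The last day of the proof-of-loss period: May 20, 2030 + 20 days = Jun 9, 2030.
The date payment becomes effective: Jun 9, 2030 + 29 days = Jul 8, 2030.

Jul 8, 2030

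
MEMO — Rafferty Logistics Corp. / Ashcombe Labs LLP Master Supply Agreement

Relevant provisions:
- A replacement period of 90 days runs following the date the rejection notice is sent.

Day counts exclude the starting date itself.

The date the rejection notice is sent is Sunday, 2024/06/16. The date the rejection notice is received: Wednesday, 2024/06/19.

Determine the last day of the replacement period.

2024/09/14

The last day of the replacement period: 90 calendar days after 2024/06/16 is 2024/09/14.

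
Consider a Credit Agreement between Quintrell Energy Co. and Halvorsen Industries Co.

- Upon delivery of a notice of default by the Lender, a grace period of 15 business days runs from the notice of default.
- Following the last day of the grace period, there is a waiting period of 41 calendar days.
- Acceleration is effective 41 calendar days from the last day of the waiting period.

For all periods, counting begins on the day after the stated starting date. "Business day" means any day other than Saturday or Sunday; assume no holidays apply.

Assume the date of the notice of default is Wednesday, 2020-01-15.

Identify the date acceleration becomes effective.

From Wednesday, 2020-01-15, 15 business days (Jan 16, Jan 17, Jan 20, Jan 21, …, Feb 3, Feb 4, Feb 5, skipping weekends) brings us to Wednesday, 2020-02-05, which is the last day of the grace period.
The last day of the waiting period: 2020-02-05 + 41 days = 2020-03-17.
Adding 41 calendar days to 2020-03-17 gives 2020-04-27, which is the date acceleration becomes effective.

2020-04-27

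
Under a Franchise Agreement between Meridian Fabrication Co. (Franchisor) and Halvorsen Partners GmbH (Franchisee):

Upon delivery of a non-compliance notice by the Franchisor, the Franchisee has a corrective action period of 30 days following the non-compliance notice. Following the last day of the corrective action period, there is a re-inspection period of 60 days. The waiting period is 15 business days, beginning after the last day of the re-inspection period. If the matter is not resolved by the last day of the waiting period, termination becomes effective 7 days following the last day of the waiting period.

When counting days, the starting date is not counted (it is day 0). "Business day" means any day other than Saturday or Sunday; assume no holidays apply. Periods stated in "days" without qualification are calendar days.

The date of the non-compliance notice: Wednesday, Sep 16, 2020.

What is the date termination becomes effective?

Jan 12, 2021

The last day of the corrective action period: Sep 16, 2020 + 30 days = Oct 16, 2020.
The last day of the re-inspection period: 60 calendar days after Oct 16, 2020 is Dec 15, 2020.
The last day of the waiting period: counting 15 business days from Tuesday, Dec 15, 2020 (Dec 16, Dec 17, Dec 18, Dec 21, …, Jan 1, Jan 4, Jan 5, skipping weekends) reaches Tuesday, Jan 5, 2021.
Adding 7 calendar days to Jan 5, 2021 gives Jan 12, 2021, which is the date termination becomes effective.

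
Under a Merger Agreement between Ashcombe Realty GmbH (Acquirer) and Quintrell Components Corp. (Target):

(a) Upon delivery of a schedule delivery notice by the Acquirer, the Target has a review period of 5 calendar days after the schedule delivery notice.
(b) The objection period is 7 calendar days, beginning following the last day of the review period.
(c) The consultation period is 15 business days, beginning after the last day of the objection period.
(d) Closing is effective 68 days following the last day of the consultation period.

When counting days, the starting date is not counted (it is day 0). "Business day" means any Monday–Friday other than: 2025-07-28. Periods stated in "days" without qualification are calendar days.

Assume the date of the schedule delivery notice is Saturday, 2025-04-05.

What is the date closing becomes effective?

The last day of the review period: 5 calendar days after 2025-04-05 is 2025-04-10.
The last day of the objection period: 2025-04-10 + 7 days = 2025-04-17.
From Thursday, 2025-04-17, 15 business days (Apr 18, Apr 21, Apr 22, Apr 23, …, May 6, May 7, May 8, skipping weekends) brings us to Thursday, 2025-05-08, which is the last day of the consultation period.
The date closing becomes effective: 2025-05-08 + 68 days = 2025-07-15.

2025-07-15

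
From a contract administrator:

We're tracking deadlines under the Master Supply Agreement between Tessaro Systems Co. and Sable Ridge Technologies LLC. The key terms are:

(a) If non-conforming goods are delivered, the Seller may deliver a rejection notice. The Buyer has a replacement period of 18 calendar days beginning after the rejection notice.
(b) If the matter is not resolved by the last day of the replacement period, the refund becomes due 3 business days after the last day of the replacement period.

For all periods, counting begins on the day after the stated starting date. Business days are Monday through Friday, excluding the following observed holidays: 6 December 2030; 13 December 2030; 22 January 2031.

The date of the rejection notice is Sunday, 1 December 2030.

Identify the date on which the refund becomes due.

The last day of the replacement period: 1 December 2030 + 18 days = 19 December 2030.
The date on which the refund becomes due: 3 business days after Thursday, 19 December 2030, skipping weekends — Dec 20, Dec 23, Dec 24 — lands on Tuesday, 24 December 2030.

24 December 2030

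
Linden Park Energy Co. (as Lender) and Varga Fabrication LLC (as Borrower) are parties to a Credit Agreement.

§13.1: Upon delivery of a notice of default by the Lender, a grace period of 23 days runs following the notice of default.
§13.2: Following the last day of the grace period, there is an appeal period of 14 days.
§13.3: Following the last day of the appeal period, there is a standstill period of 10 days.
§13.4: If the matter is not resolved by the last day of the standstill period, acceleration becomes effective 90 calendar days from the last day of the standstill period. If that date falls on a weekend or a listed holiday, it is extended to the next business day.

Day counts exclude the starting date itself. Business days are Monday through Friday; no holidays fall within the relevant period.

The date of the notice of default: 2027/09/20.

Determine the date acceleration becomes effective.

Adding 23 calendar days to 2027/09/20 gives 2027/10/13, which is the last day of the grace period.
The last day of the appeal period: 2027/10/13 + 14 days = 2027/10/27.
The last day of the standstill period: 2027/10/27 + 10 days = 2027/11/06.
Adding 90 calendar days to 2027/11/06 gives 2028/02/04, which is the date acceleration becomes effective. 2028/02/04 is a Friday, so no roll-forward applies.

2028/02/04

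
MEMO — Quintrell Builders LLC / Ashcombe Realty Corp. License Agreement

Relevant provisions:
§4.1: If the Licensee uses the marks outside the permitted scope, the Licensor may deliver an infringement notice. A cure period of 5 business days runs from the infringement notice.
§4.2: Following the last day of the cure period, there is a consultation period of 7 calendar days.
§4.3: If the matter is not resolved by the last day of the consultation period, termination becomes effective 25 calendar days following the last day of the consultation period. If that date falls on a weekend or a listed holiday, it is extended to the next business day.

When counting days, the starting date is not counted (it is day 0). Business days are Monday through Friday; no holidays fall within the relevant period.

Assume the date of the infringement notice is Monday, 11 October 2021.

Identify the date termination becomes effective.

19 November 2021

From Monday, 11 October 2021, 5 business days (Oct 12, Oct 13, Oct 14, Oct 15, Oct 18, skipping weekends) brings us to Monday, 18 October 2021, which is the last day of the cure period.
The last day of the consultation period: 18 October 2021 + 7 days = 25 October 2021.
The date termination becomes effective: 25 October 2021 + 25 days = 19 November 2021. 19 November 2021 is a Friday, so no roll-forward applies.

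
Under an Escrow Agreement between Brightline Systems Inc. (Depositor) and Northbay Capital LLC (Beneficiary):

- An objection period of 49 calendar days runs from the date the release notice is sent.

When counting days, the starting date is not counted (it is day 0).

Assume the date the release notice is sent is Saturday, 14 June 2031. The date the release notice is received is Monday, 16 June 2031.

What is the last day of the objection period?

2 August 2031

The last day of the objection period: 49 calendar days after 14 June 2031 is 2 August 2031.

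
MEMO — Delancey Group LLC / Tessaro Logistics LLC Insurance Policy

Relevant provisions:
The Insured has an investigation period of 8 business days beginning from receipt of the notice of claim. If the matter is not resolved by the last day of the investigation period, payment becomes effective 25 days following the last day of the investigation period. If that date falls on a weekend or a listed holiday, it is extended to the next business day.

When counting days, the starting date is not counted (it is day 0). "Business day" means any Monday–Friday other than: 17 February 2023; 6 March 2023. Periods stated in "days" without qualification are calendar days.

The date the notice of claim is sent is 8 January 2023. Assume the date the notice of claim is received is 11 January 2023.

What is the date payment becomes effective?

From Wednesday, 11 January 2023, 8 business days (Jan 12, Jan 13, Jan 16, Jan 17, Jan 18, Jan 19, Jan 20, Jan 23, skipping weekends) brings us to Monday, 23 January 2023, which is the last day of the investigation period.
The date payment becomes effective: 25 calendar days after 23 January 2023 is 17 February 2023. That falls on Friday, a listed holiday, so it rolls to the next business day, Monday, 20 February 2023.

20 February 2023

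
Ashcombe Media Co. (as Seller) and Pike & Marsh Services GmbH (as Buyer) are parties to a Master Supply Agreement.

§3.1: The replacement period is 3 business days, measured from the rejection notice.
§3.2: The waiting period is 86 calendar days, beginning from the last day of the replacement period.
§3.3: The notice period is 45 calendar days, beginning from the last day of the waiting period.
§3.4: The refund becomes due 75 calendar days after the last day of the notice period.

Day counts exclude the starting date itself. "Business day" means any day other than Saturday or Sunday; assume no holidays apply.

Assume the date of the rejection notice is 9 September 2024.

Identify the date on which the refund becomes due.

6 April 2025

The last day of the replacement period: counting 3 business days from Monday, 9 September 2024 (Sep 10, Sep 11, Sep 12, skipping weekends) reaches Thursday, 12 September 2024.
Adding 86 calendar days to 12 September 2024 gives 7 December 2024, which is the last day of the waiting period.
Adding 45 calendar days to 7 December 2024 gives 21 January 2025, which is the last day of the notice period.
The date on which the refund becomes due: 21 January 2025 + 75 days = 6 April 2025.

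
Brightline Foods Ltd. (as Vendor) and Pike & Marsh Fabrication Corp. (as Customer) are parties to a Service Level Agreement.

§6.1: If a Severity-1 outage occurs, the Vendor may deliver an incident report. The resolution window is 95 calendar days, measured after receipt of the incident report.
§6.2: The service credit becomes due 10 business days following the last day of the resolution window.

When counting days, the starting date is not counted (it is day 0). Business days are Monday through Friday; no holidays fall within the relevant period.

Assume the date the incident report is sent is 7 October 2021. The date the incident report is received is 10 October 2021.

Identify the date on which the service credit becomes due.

The last day of the resolution window: 95 calendar days after 10 October 2021 is 13 January 2022.
The date on which the service credit becomes due: 10 business days after Thursday, 13 January 2022, skipping weekends — Jan 14, Jan 17, Jan 18, Jan 19, Jan 20, Jan 21, Jan 24, Jan 25, Jan 26, Jan 27 — lands on Thursday, 27 January 2022.

27 January 2022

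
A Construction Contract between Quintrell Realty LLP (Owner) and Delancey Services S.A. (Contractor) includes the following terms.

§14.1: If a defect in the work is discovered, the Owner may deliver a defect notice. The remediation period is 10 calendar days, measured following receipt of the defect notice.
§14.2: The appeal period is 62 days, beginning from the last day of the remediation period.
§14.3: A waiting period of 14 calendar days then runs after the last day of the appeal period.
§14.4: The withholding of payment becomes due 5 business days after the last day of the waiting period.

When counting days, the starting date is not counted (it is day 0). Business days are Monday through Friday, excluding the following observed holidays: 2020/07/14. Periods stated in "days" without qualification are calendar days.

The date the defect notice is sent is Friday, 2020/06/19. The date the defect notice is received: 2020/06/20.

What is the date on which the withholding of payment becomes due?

2020/09/21

The last day of the remediation period: 10 calendar days after 2020/06/20 is 2020/06/30.
The last day of the appeal period: 62 calendar days after 2020/06/30 is 2020/08/31.
Adding 14 calendar days to 2020/08/31 gives 2020/09/14, which is the last day of the waiting period.
From Monday, 2020/09/14, 5 business days (Sep 15, Sep 16, Sep 17, Sep 18, Sep 21, skipping weekends) brings us to Monday, 2020/09/21, which is the date on which the withholding of payment becomes due.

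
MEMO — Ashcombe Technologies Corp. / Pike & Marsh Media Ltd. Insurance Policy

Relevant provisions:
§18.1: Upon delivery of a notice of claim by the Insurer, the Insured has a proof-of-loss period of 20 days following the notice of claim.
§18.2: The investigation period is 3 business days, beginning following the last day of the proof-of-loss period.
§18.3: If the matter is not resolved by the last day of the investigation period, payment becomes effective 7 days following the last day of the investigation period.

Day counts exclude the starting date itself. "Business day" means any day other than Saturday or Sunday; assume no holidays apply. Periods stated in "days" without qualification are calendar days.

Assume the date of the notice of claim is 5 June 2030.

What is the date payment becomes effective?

Adding 20 calendar days to 5 June 2030 gives 25 June 2030, which is the last day of the proof-of-loss period.
The last day of the investigation period: counting 3 business days from Tuesday, 25 June 2030 (Jun 26, Jun 27, Jun 28, skipping weekends) reaches Friday, 28 June 2030.
The date payment becomes effective: 7 calendar days after 28 June 2030 is 5 July 2030.

5 July 2030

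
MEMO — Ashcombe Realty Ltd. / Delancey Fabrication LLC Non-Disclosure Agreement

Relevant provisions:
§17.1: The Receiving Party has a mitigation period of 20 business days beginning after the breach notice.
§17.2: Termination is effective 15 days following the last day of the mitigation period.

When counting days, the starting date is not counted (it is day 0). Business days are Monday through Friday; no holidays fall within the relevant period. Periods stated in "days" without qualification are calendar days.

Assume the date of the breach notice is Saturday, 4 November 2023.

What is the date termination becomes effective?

16 December 2023

The last day of the mitigation period: counting 20 business days from Saturday, 4 November 2023 (Nov 6, Nov 7, Nov 8, Nov 9, …, Nov 29, Nov 30, Dec 1, skipping weekends) reaches Friday, 1 December 2023.
The date termination becomes effective: 15 calendar days after 1 December 2023 is 16 December 2023.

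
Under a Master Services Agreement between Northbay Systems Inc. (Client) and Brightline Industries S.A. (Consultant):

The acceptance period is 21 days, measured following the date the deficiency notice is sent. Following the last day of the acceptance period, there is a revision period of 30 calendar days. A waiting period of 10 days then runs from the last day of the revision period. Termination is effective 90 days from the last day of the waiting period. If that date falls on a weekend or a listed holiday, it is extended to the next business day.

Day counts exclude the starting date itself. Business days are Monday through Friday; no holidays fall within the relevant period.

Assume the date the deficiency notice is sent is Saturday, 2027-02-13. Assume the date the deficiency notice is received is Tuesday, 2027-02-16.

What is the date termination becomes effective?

2027-07-14

The last day of the acceptance period: 21 calendar days after 2027-02-13 is 2027-03-06.
Adding 30 calendar days to 2027-03-06 gives 2027-04-05, which is the last day of the revision period.
The last day of the waiting period: 10 calendar days after 2027-04-05 is 2027-04-15.
The date termination becomes effective: 2027-04-15 + 90 days = 2027-07-14. 2027-07-14 is a Wednesday, so no roll-forward applies.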